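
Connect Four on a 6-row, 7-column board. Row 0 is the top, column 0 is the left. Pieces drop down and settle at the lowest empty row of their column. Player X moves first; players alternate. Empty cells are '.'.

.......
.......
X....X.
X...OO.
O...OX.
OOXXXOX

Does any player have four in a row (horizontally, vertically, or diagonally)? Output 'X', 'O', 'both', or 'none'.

none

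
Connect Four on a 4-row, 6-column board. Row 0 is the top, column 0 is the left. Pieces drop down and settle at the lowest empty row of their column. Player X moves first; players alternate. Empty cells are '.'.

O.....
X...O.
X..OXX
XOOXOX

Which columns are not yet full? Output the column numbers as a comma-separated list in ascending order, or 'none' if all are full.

col 0: top cell = 'O' → FULL
col 1: top cell = '.' → open
col 2: top cell = '.' → open
col 3: top cell = '.' → open
col 4: top cell = '.' → open
col 5: top cell = '.' → open

Answer: 1,2,3,4,5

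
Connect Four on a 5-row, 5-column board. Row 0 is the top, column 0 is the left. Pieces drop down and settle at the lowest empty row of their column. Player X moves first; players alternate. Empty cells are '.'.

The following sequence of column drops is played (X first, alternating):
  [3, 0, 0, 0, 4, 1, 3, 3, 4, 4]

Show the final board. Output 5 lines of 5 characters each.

Move 1: X drops in col 3, lands at row 4
Move 2: O drops in col 0, lands at row 4
Move 3: X drops in col 0, lands at row 3
Move 4: O drops in col 0, lands at row 2
Move 5: X drops in col 4, lands at row 4
Move 6: O drops in col 1, lands at row 4
Move 7: X drops in col 3, lands at row 3
Move 8: O drops in col 3, lands at row 2
Move 9: X drops in col 4, lands at row 3
Move 10: O drops in col 4, lands at row 2

Answer: .....
.....
O..OO
X..XX
OO.XX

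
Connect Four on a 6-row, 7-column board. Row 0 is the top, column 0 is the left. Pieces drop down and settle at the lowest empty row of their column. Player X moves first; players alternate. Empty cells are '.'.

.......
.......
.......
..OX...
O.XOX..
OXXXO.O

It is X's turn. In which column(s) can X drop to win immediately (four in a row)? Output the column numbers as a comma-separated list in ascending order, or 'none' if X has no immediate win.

Answer: none

Derivation:
col 0: drop X → no win
col 1: drop X → no win
col 2: drop X → no win
col 3: drop X → no win
col 4: drop X → no win
col 5: drop X → no win
col 6: drop X → no win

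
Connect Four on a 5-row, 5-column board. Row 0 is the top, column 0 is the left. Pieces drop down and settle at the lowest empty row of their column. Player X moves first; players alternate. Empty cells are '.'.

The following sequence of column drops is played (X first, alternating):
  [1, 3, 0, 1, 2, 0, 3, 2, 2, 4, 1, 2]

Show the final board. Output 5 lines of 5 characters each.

Answer: .....
..O..
.XX..
OOOX.
XXXOO

Derivation:
Move 1: X drops in col 1, lands at row 4
Move 2: O drops in col 3, lands at row 4
Move 3: X drops in col 0, lands at row 4
Move 4: O drops in col 1, lands at row 3
Move 5: X drops in col 2, lands at row 4
Move 6: O drops in col 0, lands at row 3
Move 7: X drops in col 3, lands at row 3
Move 8: O drops in col 2, lands at row 3
Move 9: X drops in col 2, lands at row 2
Move 10: O drops in col 4, lands at row 4
Move 11: X drops in col 1, lands at row 2
Move 12: O drops in col 2, lands at row 1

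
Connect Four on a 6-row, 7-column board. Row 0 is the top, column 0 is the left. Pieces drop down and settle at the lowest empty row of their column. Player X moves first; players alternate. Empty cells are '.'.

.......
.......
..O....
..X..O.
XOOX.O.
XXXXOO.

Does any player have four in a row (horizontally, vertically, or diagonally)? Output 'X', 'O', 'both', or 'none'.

X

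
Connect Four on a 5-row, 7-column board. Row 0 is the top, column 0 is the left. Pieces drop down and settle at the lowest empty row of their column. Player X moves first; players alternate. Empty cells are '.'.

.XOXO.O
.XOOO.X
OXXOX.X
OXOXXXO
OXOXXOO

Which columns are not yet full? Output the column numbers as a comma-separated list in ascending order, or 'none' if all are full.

col 0: top cell = '.' → open
col 1: top cell = 'X' → FULL
col 2: top cell = 'O' → FULL
col 3: top cell = 'X' → FULL
col 4: top cell = 'O' → FULL
col 5: top cell = '.' → open
col 6: top cell = 'O' → FULL

Answer: 0,5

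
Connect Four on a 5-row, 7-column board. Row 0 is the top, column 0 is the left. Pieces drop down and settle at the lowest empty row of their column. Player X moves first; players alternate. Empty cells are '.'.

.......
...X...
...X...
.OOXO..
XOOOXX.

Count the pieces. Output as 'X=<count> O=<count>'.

X=6 O=6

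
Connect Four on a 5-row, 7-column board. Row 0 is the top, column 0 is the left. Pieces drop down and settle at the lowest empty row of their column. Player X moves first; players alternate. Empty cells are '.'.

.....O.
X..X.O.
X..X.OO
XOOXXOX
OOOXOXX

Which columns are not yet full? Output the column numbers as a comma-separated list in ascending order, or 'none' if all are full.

col 0: top cell = '.' → open
col 1: top cell = '.' → open
col 2: top cell = '.' → open
col 3: top cell = '.' → open
col 4: top cell = '.' → open
col 5: top cell = 'O' → FULL
col 6: top cell = '.' → open

Answer: 0,1,2,3,4,6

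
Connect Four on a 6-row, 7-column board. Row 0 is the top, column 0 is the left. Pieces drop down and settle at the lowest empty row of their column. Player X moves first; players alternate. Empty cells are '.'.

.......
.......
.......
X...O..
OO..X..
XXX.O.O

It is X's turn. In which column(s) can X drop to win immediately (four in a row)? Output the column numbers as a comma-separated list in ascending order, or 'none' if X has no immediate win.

col 0: drop X → no win
col 1: drop X → no win
col 2: drop X → no win
col 3: drop X → WIN!
col 4: drop X → no win
col 5: drop X → no win
col 6: drop X → no win

Answer: 3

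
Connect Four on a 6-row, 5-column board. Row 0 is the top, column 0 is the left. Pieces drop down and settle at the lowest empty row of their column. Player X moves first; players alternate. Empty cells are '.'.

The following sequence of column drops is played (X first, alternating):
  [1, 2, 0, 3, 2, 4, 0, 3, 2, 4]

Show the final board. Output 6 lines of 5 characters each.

Answer: .....
.....
.....
..X..
X.XOO
XXOOO

Derivation:
Move 1: X drops in col 1, lands at row 5
Move 2: O drops in col 2, lands at row 5
Move 3: X drops in col 0, lands at row 5
Move 4: O drops in col 3, lands at row 5
Move 5: X drops in col 2, lands at row 4
Move 6: O drops in col 4, lands at row 5
Move 7: X drops in col 0, lands at row 4
Move 8: O drops in col 3, lands at row 4
Move 9: X drops in col 2, lands at row 3
Move 10: O drops in col 4, lands at row 4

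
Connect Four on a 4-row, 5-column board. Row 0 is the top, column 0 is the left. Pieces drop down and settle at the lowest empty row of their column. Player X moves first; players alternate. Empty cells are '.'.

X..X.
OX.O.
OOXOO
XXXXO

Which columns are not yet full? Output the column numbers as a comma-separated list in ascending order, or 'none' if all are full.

Answer: 1,2,4

Derivation:
col 0: top cell = 'X' → FULL
col 1: top cell = '.' → open
col 2: top cell = '.' → open
col 3: top cell = 'X' → FULL
col 4: top cell = '.' → open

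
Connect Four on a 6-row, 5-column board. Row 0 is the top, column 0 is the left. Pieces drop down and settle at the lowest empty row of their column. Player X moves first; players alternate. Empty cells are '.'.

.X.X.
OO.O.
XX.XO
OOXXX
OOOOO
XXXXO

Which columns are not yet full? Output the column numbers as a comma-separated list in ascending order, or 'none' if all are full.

col 0: top cell = '.' → open
col 1: top cell = 'X' → FULL
col 2: top cell = '.' → open
col 3: top cell = 'X' → FULL
col 4: top cell = '.' → open

Answer: 0,2,4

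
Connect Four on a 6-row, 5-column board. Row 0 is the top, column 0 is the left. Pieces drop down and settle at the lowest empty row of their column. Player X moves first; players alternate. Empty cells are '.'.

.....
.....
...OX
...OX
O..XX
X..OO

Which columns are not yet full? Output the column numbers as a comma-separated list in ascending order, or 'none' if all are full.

Answer: 0,1,2,3,4

Derivation:
col 0: top cell = '.' → open
col 1: top cell = '.' → open
col 2: top cell = '.' → open
col 3: top cell = '.' → open
col 4: top cell = '.' → open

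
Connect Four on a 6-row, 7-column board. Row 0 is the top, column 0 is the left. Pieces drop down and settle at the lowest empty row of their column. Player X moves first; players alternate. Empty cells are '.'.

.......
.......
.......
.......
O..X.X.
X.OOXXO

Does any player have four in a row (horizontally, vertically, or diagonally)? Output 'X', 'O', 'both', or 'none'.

none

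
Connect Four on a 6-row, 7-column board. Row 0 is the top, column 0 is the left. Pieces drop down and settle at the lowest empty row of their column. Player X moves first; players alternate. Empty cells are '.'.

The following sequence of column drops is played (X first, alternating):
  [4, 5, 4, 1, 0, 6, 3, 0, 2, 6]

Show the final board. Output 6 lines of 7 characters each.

Move 1: X drops in col 4, lands at row 5
Move 2: O drops in col 5, lands at row 5
Move 3: X drops in col 4, lands at row 4
Move 4: O drops in col 1, lands at row 5
Move 5: X drops in col 0, lands at row 5
Move 6: O drops in col 6, lands at row 5
Move 7: X drops in col 3, lands at row 5
Move 8: O drops in col 0, lands at row 4
Move 9: X drops in col 2, lands at row 5
Move 10: O drops in col 6, lands at row 4

Answer: .......
.......
.......
.......
O...X.O
XOXXXOO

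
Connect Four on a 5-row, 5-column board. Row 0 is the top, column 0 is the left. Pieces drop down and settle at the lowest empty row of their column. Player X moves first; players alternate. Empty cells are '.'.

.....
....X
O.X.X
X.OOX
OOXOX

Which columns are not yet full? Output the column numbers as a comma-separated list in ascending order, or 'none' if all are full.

Answer: 0,1,2,3,4

Derivation:
col 0: top cell = '.' → open
col 1: top cell = '.' → open
col 2: top cell = '.' → open
col 3: top cell = '.' → open
col 4: top cell = '.' → open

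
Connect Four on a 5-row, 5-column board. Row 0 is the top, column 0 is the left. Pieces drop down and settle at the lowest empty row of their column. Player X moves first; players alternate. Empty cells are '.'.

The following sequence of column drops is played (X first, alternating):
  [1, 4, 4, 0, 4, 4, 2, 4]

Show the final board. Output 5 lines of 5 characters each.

Move 1: X drops in col 1, lands at row 4
Move 2: O drops in col 4, lands at row 4
Move 3: X drops in col 4, lands at row 3
Move 4: O drops in col 0, lands at row 4
Move 5: X drops in col 4, lands at row 2
Move 6: O drops in col 4, lands at row 1
Move 7: X drops in col 2, lands at row 4
Move 8: O drops in col 4, lands at row 0

Answer: ....O
....O
....X
....X
OXX.O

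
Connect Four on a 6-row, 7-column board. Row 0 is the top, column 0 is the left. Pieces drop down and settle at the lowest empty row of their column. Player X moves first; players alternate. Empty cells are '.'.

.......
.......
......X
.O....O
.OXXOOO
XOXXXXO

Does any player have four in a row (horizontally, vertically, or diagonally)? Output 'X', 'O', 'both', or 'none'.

X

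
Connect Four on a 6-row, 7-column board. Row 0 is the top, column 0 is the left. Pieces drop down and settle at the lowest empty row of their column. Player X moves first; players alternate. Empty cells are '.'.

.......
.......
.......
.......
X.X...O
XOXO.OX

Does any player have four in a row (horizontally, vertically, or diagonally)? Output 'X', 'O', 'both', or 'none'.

none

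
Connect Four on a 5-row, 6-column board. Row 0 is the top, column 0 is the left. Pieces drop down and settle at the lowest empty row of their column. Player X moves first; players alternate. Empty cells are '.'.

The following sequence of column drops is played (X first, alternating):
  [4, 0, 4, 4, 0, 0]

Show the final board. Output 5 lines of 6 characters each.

Move 1: X drops in col 4, lands at row 4
Move 2: O drops in col 0, lands at row 4
Move 3: X drops in col 4, lands at row 3
Move 4: O drops in col 4, lands at row 2
Move 5: X drops in col 0, lands at row 3
Move 6: O drops in col 0, lands at row 2

Answer: ......
......
O...O.
X...X.
O...X.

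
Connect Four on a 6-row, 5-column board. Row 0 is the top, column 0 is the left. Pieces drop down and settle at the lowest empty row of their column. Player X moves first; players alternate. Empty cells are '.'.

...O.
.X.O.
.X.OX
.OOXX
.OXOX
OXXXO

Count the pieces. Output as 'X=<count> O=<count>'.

X=10 O=9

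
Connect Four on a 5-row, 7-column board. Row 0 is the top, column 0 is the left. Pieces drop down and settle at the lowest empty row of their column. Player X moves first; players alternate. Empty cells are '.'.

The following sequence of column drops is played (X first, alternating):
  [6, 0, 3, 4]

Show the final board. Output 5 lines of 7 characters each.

Move 1: X drops in col 6, lands at row 4
Move 2: O drops in col 0, lands at row 4
Move 3: X drops in col 3, lands at row 4
Move 4: O drops in col 4, lands at row 4

Answer: .......
.......
.......
.......
O..XO.X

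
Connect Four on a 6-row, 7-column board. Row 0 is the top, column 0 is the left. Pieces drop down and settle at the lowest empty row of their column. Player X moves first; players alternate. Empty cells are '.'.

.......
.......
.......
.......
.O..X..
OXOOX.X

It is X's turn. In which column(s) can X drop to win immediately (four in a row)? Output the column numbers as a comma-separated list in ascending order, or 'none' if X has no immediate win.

col 0: drop X → no win
col 1: drop X → no win
col 2: drop X → no win
col 3: drop X → no win
col 4: drop X → no win
col 5: drop X → no win
col 6: drop X → no win

Answer: none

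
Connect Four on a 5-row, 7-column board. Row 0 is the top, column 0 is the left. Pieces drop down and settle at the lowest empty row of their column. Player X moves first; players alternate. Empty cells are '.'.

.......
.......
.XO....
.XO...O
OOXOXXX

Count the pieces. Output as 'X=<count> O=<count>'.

X=6 O=6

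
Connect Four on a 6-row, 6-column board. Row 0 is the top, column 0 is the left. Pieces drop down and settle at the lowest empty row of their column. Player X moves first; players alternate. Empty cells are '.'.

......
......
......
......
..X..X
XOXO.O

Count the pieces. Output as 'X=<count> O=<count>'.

X=4 O=3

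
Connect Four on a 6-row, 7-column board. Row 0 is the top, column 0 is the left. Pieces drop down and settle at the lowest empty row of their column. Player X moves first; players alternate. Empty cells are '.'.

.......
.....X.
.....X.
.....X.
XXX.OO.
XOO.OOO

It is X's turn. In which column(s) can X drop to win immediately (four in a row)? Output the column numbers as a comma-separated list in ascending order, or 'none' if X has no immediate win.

col 0: drop X → no win
col 1: drop X → no win
col 2: drop X → no win
col 3: drop X → no win
col 4: drop X → no win
col 5: drop X → WIN!
col 6: drop X → no win

Answer: 5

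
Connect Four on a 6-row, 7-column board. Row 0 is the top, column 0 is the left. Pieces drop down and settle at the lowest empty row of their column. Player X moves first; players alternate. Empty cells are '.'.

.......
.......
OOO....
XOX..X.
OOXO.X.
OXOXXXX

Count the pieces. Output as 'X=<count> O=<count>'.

X=10 O=9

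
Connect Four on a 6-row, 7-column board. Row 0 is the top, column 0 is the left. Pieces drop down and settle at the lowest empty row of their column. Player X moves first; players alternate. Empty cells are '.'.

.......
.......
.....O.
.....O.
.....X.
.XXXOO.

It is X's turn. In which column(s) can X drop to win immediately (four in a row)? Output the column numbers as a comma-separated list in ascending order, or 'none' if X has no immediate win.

col 0: drop X → WIN!
col 1: drop X → no win
col 2: drop X → no win
col 3: drop X → no win
col 4: drop X → no win
col 5: drop X → no win
col 6: drop X → no win

Answer: 0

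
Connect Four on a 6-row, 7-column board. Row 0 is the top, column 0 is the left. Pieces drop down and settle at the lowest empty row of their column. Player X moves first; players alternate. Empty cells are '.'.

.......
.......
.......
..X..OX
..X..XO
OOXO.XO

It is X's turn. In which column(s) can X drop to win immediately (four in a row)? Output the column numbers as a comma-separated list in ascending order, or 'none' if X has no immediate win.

Answer: 2

Derivation:
col 0: drop X → no win
col 1: drop X → no win
col 2: drop X → WIN!
col 3: drop X → no win
col 4: drop X → no win
col 5: drop X → no win
col 6: drop X → no win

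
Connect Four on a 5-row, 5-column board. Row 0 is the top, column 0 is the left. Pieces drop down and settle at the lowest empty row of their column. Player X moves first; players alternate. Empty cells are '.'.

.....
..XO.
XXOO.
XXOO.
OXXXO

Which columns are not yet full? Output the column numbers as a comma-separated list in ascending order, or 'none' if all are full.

col 0: top cell = '.' → open
col 1: top cell = '.' → open
col 2: top cell = '.' → open
col 3: top cell = '.' → open
col 4: top cell = '.' → open

Answer: 0,1,2,3,4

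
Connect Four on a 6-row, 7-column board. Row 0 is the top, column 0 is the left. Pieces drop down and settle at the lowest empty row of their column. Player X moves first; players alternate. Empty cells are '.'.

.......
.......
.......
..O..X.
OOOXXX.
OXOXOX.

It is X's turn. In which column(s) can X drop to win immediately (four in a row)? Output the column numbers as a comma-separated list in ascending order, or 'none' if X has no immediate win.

col 0: drop X → no win
col 1: drop X → no win
col 2: drop X → no win
col 3: drop X → no win
col 4: drop X → no win
col 5: drop X → WIN!
col 6: drop X → no win

Answer: 5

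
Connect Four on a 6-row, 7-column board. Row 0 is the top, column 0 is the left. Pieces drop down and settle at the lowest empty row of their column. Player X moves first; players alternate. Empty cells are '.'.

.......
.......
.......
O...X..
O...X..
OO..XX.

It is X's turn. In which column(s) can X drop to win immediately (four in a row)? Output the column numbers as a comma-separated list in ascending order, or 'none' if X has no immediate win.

col 0: drop X → no win
col 1: drop X → no win
col 2: drop X → no win
col 3: drop X → no win
col 4: drop X → WIN!
col 5: drop X → no win
col 6: drop X → no win

Answer: 4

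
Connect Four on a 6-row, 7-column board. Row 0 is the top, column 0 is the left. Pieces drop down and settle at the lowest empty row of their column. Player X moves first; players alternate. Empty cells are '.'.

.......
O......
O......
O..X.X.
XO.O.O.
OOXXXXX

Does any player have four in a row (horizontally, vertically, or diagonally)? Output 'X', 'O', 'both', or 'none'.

X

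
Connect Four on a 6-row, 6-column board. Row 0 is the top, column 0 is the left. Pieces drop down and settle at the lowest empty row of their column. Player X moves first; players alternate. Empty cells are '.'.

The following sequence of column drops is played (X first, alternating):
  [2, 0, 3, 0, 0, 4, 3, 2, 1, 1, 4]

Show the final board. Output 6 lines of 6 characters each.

Move 1: X drops in col 2, lands at row 5
Move 2: O drops in col 0, lands at row 5
Move 3: X drops in col 3, lands at row 5
Move 4: O drops in col 0, lands at row 4
Move 5: X drops in col 0, lands at row 3
Move 6: O drops in col 4, lands at row 5
Move 7: X drops in col 3, lands at row 4
Move 8: O drops in col 2, lands at row 4
Move 9: X drops in col 1, lands at row 5
Move 10: O drops in col 1, lands at row 4
Move 11: X drops in col 4, lands at row 4

Answer: ......
......
......
X.....
OOOXX.
OXXXO.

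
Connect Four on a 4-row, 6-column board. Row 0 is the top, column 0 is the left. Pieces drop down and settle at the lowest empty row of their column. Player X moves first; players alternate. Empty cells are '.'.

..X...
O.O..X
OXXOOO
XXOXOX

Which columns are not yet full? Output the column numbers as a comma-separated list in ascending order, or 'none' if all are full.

col 0: top cell = '.' → open
col 1: top cell = '.' → open
col 2: top cell = 'X' → FULL
col 3: top cell = '.' → open
col 4: top cell = '.' → open
col 5: top cell = '.' → open

Answer: 0,1,3,4,5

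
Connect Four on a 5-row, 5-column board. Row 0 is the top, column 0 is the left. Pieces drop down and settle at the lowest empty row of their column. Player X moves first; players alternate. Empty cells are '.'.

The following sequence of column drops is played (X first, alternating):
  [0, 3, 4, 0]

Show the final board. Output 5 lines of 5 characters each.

Answer: .....
.....
.....
O....
X..OX

Derivation:
Move 1: X drops in col 0, lands at row 4
Move 2: O drops in col 3, lands at row 4
Move 3: X drops in col 4, lands at row 4
Move 4: O drops in col 0, lands at row 3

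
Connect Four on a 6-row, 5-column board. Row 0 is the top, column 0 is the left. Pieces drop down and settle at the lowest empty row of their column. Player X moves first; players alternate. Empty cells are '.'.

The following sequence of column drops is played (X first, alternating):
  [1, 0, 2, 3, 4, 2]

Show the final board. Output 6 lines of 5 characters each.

Answer: .....
.....
.....
.....
..O..
OXXOX

Derivation:
Move 1: X drops in col 1, lands at row 5
Move 2: O drops in col 0, lands at row 5
Move 3: X drops in col 2, lands at row 5
Move 4: O drops in col 3, lands at row 5
Move 5: X drops in col 4, lands at row 5
Move 6: O drops in col 2, lands at row 4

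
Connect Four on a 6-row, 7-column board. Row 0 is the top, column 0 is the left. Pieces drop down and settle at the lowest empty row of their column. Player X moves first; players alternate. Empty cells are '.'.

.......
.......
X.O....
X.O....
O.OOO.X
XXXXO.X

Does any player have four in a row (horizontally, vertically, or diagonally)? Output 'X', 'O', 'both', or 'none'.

X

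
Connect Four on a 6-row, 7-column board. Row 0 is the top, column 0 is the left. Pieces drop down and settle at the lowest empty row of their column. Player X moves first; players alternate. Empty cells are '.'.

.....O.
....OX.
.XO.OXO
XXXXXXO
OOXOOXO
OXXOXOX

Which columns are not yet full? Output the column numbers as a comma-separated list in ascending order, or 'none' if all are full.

col 0: top cell = '.' → open
col 1: top cell = '.' → open
col 2: top cell = '.' → open
col 3: top cell = '.' → open
col 4: top cell = '.' → open
col 5: top cell = 'O' → FULL
col 6: top cell = '.' → open

Answer: 0,1,2,3,4,6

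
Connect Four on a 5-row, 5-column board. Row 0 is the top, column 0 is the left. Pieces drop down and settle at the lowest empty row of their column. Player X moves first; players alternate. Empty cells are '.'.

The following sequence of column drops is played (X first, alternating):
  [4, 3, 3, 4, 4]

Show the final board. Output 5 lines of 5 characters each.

Move 1: X drops in col 4, lands at row 4
Move 2: O drops in col 3, lands at row 4
Move 3: X drops in col 3, lands at row 3
Move 4: O drops in col 4, lands at row 3
Move 5: X drops in col 4, lands at row 2

Answer: .....
.....
....X
...XO
...OX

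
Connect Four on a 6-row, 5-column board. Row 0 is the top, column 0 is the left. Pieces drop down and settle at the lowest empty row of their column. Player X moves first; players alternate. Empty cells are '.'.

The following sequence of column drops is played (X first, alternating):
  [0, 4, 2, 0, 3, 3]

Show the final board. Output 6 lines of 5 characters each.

Move 1: X drops in col 0, lands at row 5
Move 2: O drops in col 4, lands at row 5
Move 3: X drops in col 2, lands at row 5
Move 4: O drops in col 0, lands at row 4
Move 5: X drops in col 3, lands at row 5
Move 6: O drops in col 3, lands at row 4

Answer: .....
.....
.....
.....
O..O.
X.XXO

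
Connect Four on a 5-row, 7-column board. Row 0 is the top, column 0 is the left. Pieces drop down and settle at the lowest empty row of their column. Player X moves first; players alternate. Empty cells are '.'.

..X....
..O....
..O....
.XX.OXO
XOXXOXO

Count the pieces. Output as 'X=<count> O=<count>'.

X=8 O=7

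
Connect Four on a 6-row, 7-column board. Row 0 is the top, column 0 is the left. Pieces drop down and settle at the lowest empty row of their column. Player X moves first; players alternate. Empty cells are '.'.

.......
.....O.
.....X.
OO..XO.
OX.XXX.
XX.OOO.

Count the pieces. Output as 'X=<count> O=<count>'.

X=8 O=8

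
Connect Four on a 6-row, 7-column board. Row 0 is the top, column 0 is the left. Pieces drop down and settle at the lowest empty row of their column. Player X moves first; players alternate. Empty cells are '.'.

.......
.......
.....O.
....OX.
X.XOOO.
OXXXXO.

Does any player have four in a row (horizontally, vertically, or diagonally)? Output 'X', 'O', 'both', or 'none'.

X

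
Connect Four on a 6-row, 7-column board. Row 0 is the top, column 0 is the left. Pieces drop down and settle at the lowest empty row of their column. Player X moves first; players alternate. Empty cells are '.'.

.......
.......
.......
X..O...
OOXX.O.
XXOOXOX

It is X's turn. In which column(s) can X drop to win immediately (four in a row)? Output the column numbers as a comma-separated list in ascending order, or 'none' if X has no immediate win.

col 0: drop X → no win
col 1: drop X → no win
col 2: drop X → no win
col 3: drop X → no win
col 4: drop X → no win
col 5: drop X → no win
col 6: drop X → no win

Answer: none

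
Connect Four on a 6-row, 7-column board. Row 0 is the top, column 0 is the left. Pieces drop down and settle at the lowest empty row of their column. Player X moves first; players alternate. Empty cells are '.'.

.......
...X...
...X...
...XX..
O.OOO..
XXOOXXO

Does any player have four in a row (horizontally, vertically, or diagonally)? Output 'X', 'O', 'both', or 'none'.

none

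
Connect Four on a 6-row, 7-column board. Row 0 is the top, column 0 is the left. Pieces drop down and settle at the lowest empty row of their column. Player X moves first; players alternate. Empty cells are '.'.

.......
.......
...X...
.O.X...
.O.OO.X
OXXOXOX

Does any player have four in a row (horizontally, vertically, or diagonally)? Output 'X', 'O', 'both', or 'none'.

none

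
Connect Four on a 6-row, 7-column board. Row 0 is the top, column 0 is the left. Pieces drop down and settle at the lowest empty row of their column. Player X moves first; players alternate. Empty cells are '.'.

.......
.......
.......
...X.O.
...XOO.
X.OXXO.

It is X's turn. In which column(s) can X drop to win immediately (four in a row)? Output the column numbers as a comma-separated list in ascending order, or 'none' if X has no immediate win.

col 0: drop X → no win
col 1: drop X → no win
col 2: drop X → no win
col 3: drop X → WIN!
col 4: drop X → no win
col 5: drop X → no win
col 6: drop X → no win

Answer: 3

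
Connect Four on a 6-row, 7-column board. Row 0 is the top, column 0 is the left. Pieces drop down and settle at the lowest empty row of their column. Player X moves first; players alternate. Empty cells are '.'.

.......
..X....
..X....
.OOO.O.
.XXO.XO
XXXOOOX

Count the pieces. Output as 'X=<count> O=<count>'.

X=9 O=9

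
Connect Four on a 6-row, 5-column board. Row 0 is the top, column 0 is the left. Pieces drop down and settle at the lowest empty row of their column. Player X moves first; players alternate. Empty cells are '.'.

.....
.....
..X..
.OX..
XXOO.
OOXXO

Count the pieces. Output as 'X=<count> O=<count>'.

X=6 O=6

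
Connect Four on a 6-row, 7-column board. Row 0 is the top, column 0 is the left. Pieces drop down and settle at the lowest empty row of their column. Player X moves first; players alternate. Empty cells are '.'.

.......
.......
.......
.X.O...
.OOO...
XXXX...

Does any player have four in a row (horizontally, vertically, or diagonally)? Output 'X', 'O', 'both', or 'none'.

X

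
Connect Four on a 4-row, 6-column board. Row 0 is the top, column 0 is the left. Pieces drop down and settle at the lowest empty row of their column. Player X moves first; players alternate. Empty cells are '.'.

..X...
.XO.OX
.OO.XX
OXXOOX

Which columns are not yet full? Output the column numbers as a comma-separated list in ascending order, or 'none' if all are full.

col 0: top cell = '.' → open
col 1: top cell = '.' → open
col 2: top cell = 'X' → FULL
col 3: top cell = '.' → open
col 4: top cell = '.' → open
col 5: top cell = '.' → open

Answer: 0,1,3,4,5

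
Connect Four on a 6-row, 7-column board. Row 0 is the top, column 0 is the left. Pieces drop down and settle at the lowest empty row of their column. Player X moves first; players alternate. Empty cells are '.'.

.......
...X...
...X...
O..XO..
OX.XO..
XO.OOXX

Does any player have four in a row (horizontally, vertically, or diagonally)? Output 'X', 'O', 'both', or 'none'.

X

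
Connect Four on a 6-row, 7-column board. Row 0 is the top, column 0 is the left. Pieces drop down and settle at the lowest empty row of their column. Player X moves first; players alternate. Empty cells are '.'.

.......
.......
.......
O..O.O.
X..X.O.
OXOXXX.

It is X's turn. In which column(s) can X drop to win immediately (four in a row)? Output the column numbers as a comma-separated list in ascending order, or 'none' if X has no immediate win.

Answer: 6

Derivation:
col 0: drop X → no win
col 1: drop X → no win
col 2: drop X → no win
col 3: drop X → no win
col 4: drop X → no win
col 5: drop X → no win
col 6: drop X → WIN!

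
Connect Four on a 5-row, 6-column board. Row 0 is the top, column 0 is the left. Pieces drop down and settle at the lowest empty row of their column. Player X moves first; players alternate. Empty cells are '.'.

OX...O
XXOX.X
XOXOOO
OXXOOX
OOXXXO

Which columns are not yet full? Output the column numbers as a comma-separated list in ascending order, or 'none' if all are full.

col 0: top cell = 'O' → FULL
col 1: top cell = 'X' → FULL
col 2: top cell = '.' → open
col 3: top cell = '.' → open
col 4: top cell = '.' → open
col 5: top cell = 'O' → FULL

Answer: 2,3,4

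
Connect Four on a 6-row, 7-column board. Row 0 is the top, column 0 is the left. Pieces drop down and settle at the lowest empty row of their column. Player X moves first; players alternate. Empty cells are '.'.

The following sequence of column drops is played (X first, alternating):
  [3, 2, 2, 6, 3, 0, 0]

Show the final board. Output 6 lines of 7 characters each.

Answer: .......
.......
.......
.......
X.XX...
O.OX..O

Derivation:
Move 1: X drops in col 3, lands at row 5
Move 2: O drops in col 2, lands at row 5
Move 3: X drops in col 2, lands at row 4
Move 4: O drops in col 6, lands at row 5
Move 5: X drops in col 3, lands at row 4
Move 6: O drops in col 0, lands at row 5
Move 7: X drops in col 0, lands at row 4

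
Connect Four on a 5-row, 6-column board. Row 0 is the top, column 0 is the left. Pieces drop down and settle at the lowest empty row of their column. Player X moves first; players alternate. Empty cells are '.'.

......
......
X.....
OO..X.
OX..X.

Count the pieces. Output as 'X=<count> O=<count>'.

X=4 O=3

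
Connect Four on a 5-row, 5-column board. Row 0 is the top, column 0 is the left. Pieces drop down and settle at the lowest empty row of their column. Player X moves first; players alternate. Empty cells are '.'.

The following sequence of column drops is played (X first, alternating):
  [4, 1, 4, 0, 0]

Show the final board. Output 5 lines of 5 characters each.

Answer: .....
.....
.....
X...X
OO..X

Derivation:
Move 1: X drops in col 4, lands at row 4
Move 2: O drops in col 1, lands at row 4
Move 3: X drops in col 4, lands at row 3
Move 4: O drops in col 0, lands at row 4
Move 5: X drops in col 0, lands at row 3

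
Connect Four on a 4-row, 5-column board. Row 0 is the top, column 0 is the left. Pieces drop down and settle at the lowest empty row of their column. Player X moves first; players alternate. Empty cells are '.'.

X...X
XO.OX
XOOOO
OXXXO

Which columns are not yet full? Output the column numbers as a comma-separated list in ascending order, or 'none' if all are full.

col 0: top cell = 'X' → FULL
col 1: top cell = '.' → open
col 2: top cell = '.' → open
col 3: top cell = '.' → open
col 4: top cell = 'X' → FULL

Answer: 1,2,3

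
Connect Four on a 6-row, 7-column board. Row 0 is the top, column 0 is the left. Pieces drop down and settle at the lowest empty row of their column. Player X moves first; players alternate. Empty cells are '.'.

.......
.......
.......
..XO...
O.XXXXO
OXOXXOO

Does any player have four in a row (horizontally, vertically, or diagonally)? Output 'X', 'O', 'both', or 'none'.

X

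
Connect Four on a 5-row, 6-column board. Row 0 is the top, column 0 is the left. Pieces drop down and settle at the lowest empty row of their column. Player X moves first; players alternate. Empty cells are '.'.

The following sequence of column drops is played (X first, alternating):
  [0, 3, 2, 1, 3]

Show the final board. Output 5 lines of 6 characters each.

Move 1: X drops in col 0, lands at row 4
Move 2: O drops in col 3, lands at row 4
Move 3: X drops in col 2, lands at row 4
Move 4: O drops in col 1, lands at row 4
Move 5: X drops in col 3, lands at row 3

Answer: ......
......
......
...X..
XOXO..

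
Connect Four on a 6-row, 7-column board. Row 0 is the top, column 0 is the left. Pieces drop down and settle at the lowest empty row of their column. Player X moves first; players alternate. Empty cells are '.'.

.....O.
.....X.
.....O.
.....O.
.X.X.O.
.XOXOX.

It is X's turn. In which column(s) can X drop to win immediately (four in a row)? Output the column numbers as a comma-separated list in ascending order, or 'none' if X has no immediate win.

col 0: drop X → no win
col 1: drop X → no win
col 2: drop X → no win
col 3: drop X → no win
col 4: drop X → no win
col 6: drop X → no win

Answer: none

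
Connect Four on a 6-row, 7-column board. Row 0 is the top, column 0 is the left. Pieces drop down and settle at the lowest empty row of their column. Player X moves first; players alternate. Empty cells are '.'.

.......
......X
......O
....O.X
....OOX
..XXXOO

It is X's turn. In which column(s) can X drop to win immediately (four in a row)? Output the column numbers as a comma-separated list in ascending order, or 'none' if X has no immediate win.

col 0: drop X → no win
col 1: drop X → WIN!
col 2: drop X → no win
col 3: drop X → no win
col 4: drop X → no win
col 5: drop X → no win
col 6: drop X → no win

Answer: 1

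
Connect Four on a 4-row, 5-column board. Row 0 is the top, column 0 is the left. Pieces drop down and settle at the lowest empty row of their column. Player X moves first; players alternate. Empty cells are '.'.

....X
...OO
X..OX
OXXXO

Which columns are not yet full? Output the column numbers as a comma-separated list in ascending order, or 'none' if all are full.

Answer: 0,1,2,3

Derivation:
col 0: top cell = '.' → open
col 1: top cell = '.' → open
col 2: top cell = '.' → open
col 3: top cell = '.' → open
col 4: top cell = 'X' → FULL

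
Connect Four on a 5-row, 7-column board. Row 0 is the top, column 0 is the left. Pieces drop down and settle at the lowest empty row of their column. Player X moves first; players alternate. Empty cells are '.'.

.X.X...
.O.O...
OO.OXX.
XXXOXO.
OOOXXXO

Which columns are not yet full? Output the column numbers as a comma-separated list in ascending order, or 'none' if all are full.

col 0: top cell = '.' → open
col 1: top cell = 'X' → FULL
col 2: top cell = '.' → open
col 3: top cell = 'X' → FULL
col 4: top cell = '.' → open
col 5: top cell = '.' → open
col 6: top cell = '.' → open

Answer: 0,2,4,5,6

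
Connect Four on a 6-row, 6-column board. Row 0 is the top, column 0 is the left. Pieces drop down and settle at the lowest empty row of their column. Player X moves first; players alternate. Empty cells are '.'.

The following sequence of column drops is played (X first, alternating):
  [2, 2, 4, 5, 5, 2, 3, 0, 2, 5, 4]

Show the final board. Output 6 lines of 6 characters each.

Move 1: X drops in col 2, lands at row 5
Move 2: O drops in col 2, lands at row 4
Move 3: X drops in col 4, lands at row 5
Move 4: O drops in col 5, lands at row 5
Move 5: X drops in col 5, lands at row 4
Move 6: O drops in col 2, lands at row 3
Move 7: X drops in col 3, lands at row 5
Move 8: O drops in col 0, lands at row 5
Move 9: X drops in col 2, lands at row 2
Move 10: O drops in col 5, lands at row 3
Move 11: X drops in col 4, lands at row 4

Answer: ......
......
..X...
..O..O
..O.XX
O.XXXO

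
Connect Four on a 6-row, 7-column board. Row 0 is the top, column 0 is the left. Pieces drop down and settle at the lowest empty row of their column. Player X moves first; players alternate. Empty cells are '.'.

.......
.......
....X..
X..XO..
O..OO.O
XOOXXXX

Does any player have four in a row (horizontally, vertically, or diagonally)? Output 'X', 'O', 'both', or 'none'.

X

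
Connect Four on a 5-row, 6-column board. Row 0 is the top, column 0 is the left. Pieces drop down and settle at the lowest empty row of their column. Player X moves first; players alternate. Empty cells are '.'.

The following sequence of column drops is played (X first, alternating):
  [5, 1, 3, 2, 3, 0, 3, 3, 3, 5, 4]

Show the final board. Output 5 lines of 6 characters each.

Move 1: X drops in col 5, lands at row 4
Move 2: O drops in col 1, lands at row 4
Move 3: X drops in col 3, lands at row 4
Move 4: O drops in col 2, lands at row 4
Move 5: X drops in col 3, lands at row 3
Move 6: O drops in col 0, lands at row 4
Move 7: X drops in col 3, lands at row 2
Move 8: O drops in col 3, lands at row 1
Move 9: X drops in col 3, lands at row 0
Move 10: O drops in col 5, lands at row 3
Move 11: X drops in col 4, lands at row 4

Answer: ...X..
...O..
...X..
...X.O
OOOXXX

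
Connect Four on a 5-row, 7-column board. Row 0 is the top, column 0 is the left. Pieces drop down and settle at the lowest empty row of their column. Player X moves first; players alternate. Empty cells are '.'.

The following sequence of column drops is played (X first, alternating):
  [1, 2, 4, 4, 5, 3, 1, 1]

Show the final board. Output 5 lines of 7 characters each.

Answer: .......
.......
.O.....
.X..O..
.XOOXX.

Derivation:
Move 1: X drops in col 1, lands at row 4
Move 2: O drops in col 2, lands at row 4
Move 3: X drops in col 4, lands at row 4
Move 4: O drops in col 4, lands at row 3
Move 5: X drops in col 5, lands at row 4
Move 6: O drops in col 3, lands at row 4
Move 7: X drops in col 1, lands at row 3
Move 8: O drops in col 1, lands at row 2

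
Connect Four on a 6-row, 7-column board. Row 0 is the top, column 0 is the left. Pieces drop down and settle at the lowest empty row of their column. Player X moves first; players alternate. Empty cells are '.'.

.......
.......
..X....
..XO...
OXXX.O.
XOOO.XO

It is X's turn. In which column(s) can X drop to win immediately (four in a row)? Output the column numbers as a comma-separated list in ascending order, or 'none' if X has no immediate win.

Answer: 2,3

Derivation:
col 0: drop X → no win
col 1: drop X → no win
col 2: drop X → WIN!
col 3: drop X → WIN!
col 4: drop X → no win
col 5: drop X → no win
col 6: drop X → no win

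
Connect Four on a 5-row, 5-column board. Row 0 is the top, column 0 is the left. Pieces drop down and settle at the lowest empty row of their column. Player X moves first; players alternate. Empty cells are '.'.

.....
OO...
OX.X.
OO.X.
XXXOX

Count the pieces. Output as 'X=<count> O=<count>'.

X=7 O=6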